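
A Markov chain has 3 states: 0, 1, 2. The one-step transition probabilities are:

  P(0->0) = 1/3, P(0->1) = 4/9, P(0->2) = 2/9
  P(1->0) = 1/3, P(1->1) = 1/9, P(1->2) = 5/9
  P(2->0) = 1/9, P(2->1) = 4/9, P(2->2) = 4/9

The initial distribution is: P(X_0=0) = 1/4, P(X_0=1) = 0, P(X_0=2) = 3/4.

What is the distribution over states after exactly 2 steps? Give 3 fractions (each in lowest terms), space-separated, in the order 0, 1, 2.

Propagating the distribution step by step (d_{t+1} = d_t * P):
d_0 = (0=1/4, 1=0, 2=3/4)
  d_1[0] = 1/4*1/3 + 0*1/3 + 3/4*1/9 = 1/6
  d_1[1] = 1/4*4/9 + 0*1/9 + 3/4*4/9 = 4/9
  d_1[2] = 1/4*2/9 + 0*5/9 + 3/4*4/9 = 7/18
d_1 = (0=1/6, 1=4/9, 2=7/18)
  d_2[0] = 1/6*1/3 + 4/9*1/3 + 7/18*1/9 = 20/81
  d_2[1] = 1/6*4/9 + 4/9*1/9 + 7/18*4/9 = 8/27
  d_2[2] = 1/6*2/9 + 4/9*5/9 + 7/18*4/9 = 37/81
d_2 = (0=20/81, 1=8/27, 2=37/81)

Answer: 20/81 8/27 37/81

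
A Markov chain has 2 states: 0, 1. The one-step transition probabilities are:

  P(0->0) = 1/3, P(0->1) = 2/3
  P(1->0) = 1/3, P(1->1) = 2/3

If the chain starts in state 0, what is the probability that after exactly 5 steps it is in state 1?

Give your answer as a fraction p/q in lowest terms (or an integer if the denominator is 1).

Computing P^5 by repeated multiplication:
P^1 =
  0: [1/3, 2/3]
  1: [1/3, 2/3]
P^2 =
  0: [1/3, 2/3]
  1: [1/3, 2/3]
P^3 =
  0: [1/3, 2/3]
  1: [1/3, 2/3]
P^4 =
  0: [1/3, 2/3]
  1: [1/3, 2/3]
P^5 =
  0: [1/3, 2/3]
  1: [1/3, 2/3]

(P^5)[0 -> 1] = 2/3

Answer: 2/3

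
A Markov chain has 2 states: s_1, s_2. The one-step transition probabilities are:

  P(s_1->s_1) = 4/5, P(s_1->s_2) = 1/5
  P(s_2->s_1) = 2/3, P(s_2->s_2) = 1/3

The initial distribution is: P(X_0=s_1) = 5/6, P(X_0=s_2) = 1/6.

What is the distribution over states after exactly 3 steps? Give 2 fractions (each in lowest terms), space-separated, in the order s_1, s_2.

Propagating the distribution step by step (d_{t+1} = d_t * P):
d_0 = (s_1=5/6, s_2=1/6)
  d_1[s_1] = 5/6*4/5 + 1/6*2/3 = 7/9
  d_1[s_2] = 5/6*1/5 + 1/6*1/3 = 2/9
d_1 = (s_1=7/9, s_2=2/9)
  d_2[s_1] = 7/9*4/5 + 2/9*2/3 = 104/135
  d_2[s_2] = 7/9*1/5 + 2/9*1/3 = 31/135
d_2 = (s_1=104/135, s_2=31/135)
  d_3[s_1] = 104/135*4/5 + 31/135*2/3 = 1558/2025
  d_3[s_2] = 104/135*1/5 + 31/135*1/3 = 467/2025
d_3 = (s_1=1558/2025, s_2=467/2025)

Answer: 1558/2025 467/2025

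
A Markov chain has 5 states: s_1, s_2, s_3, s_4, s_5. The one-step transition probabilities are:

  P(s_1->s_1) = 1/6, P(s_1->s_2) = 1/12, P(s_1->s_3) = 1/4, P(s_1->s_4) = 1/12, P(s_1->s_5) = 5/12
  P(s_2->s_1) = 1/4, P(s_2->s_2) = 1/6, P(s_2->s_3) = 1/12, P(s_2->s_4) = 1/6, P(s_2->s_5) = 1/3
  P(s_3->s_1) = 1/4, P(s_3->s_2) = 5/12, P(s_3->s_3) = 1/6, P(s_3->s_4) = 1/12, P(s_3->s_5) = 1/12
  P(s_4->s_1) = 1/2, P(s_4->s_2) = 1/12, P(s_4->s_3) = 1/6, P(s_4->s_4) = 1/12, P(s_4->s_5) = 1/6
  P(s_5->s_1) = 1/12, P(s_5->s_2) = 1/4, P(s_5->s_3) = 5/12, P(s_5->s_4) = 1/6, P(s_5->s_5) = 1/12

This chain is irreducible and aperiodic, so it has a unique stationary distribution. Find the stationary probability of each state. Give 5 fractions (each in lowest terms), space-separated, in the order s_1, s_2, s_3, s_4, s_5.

The stationary distribution satisfies pi = pi * P, i.e.:
  pi_s_1 = 1/6*pi_s_1 + 1/4*pi_s_2 + 1/4*pi_s_3 + 1/2*pi_s_4 + 1/12*pi_s_5
  pi_s_2 = 1/12*pi_s_1 + 1/6*pi_s_2 + 5/12*pi_s_3 + 1/12*pi_s_4 + 1/4*pi_s_5
  pi_s_3 = 1/4*pi_s_1 + 1/12*pi_s_2 + 1/6*pi_s_3 + 1/6*pi_s_4 + 5/12*pi_s_5
  pi_s_4 = 1/12*pi_s_1 + 1/6*pi_s_2 + 1/12*pi_s_3 + 1/12*pi_s_4 + 1/6*pi_s_5
  pi_s_5 = 5/12*pi_s_1 + 1/3*pi_s_2 + 1/12*pi_s_3 + 1/6*pi_s_4 + 1/12*pi_s_5
with normalization: pi_s_1 + pi_s_2 + pi_s_3 + pi_s_4 + pi_s_5 = 1.

Using the first 4 balance equations plus normalization, the linear system A*pi = b is:
  [-5/6, 1/4, 1/4, 1/2, 1/12] . pi = 0
  [1/12, -5/6, 5/12, 1/12, 1/4] . pi = 0
  [1/4, 1/12, -5/6, 1/6, 5/12] . pi = 0
  [1/12, 1/6, 1/12, -11/12, 1/6] . pi = 0
  [1, 1, 1, 1, 1] . pi = 1

Solving yields:
  pi_s_1 = 6915/30827
  pi_s_2 = 6541/30827
  pi_s_3 = 237/1063
  pi_s_4 = 3682/30827
  pi_s_5 = 6816/30827

Verification (pi * P):
  6915/30827*1/6 + 6541/30827*1/4 + 237/1063*1/4 + 3682/30827*1/2 + 6816/30827*1/12 = 6915/30827 = pi_s_1  (ok)
  6915/30827*1/12 + 6541/30827*1/6 + 237/1063*5/12 + 3682/30827*1/12 + 6816/30827*1/4 = 6541/30827 = pi_s_2  (ok)
  6915/30827*1/4 + 6541/30827*1/12 + 237/1063*1/6 + 3682/30827*1/6 + 6816/30827*5/12 = 237/1063 = pi_s_3  (ok)
  6915/30827*1/12 + 6541/30827*1/6 + 237/1063*1/12 + 3682/30827*1/12 + 6816/30827*1/6 = 3682/30827 = pi_s_4  (ok)
  6915/30827*5/12 + 6541/30827*1/3 + 237/1063*1/12 + 3682/30827*1/6 + 6816/30827*1/12 = 6816/30827 = pi_s_5  (ok)

Answer: 6915/30827 6541/30827 237/1063 3682/30827 6816/30827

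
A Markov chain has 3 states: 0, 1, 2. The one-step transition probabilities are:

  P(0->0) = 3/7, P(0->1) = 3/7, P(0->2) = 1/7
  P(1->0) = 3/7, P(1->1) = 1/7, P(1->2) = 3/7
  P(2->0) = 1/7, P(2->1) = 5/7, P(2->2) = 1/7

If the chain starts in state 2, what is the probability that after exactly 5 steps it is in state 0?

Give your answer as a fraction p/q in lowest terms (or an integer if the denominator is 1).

Computing P^5 by repeated multiplication:
P^1 =
  0: [3/7, 3/7, 1/7]
  1: [3/7, 1/7, 3/7]
  2: [1/7, 5/7, 1/7]
P^2 =
  0: [19/49, 17/49, 13/49]
  1: [15/49, 25/49, 9/49]
  2: [19/49, 13/49, 17/49]
P^3 =
  0: [121/343, 139/343, 83/343]
  1: [129/343, 115/343, 99/343]
  2: [113/343, 155/343, 75/343]
P^4 =
  0: [863/2401, 131/343, 621/2401]
  1: [831/2401, 997/2401, 573/2401]
  2: [879/2401, 869/2401, 653/2401]
P^5 =
  0: [5961/16807, 6611/16807, 605/2401]
  1: [6057/16807, 6355/16807, 4395/16807]
  2: [5897/16807, 6771/16807, 4139/16807]

(P^5)[2 -> 0] = 5897/16807

Answer: 5897/16807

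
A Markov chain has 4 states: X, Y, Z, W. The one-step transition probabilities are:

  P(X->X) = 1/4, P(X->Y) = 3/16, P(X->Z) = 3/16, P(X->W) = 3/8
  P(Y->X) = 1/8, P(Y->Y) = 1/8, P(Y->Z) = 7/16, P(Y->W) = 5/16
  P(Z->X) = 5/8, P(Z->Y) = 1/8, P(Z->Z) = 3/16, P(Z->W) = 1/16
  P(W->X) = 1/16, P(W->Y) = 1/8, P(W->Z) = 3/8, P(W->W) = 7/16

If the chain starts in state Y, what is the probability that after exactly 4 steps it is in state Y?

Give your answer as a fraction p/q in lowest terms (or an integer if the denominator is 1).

Answer: 4691/32768

Derivation:
Computing P^4 by repeated multiplication:
P^1 =
  X: [1/4, 3/16, 3/16, 3/8]
  Y: [1/8, 1/8, 7/16, 5/16]
  Z: [5/8, 1/8, 3/16, 1/16]
  W: [1/16, 1/8, 3/8, 7/16]
P^2 =
  X: [29/128, 9/64, 39/128, 21/64]
  Y: [87/256, 17/128, 71/256, 1/4]
  Z: [75/256, 21/128, 59/256, 5/16]
  W: [75/256, 33/256, 77/256, 71/256]
P^3 =
  X: [73/256, 285/2048, 291/1024, 597/2048]
  Y: [595/2048, 599/4096, 137/512, 1211/4096]
  Z: [527/2048, 587/4096, 147/512, 1279/4096]
  W: [1207/4096, 587/4096, 1113/4096, 1189/4096]
P^4 =
  X: [9323/32768, 585/4096, 9075/32768, 4845/16384]
  Y: [18129/65536, 4691/32768, 18317/65536, 4927/16384]
  Z: [18429/65536, 4623/32768, 18473/65536, 4847/16384]
  W: [18321/65536, 9399/65536, 18203/65536, 19613/65536]

(P^4)[Y -> Y] = 4691/32768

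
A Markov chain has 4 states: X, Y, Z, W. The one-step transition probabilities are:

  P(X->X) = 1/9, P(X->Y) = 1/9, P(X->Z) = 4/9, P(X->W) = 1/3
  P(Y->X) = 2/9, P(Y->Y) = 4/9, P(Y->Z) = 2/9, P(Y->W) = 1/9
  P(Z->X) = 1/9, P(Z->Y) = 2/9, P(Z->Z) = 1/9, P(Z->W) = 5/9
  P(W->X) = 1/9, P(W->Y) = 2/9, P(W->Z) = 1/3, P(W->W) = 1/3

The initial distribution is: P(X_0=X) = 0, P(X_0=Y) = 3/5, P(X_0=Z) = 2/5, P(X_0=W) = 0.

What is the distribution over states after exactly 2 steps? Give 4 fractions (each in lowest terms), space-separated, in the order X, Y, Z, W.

Answer: 61/405 38/135 37/135 119/405

Derivation:
Propagating the distribution step by step (d_{t+1} = d_t * P):
d_0 = (X=0, Y=3/5, Z=2/5, W=0)
  d_1[X] = 0*1/9 + 3/5*2/9 + 2/5*1/9 + 0*1/9 = 8/45
  d_1[Y] = 0*1/9 + 3/5*4/9 + 2/5*2/9 + 0*2/9 = 16/45
  d_1[Z] = 0*4/9 + 3/5*2/9 + 2/5*1/9 + 0*1/3 = 8/45
  d_1[W] = 0*1/3 + 3/5*1/9 + 2/5*5/9 + 0*1/3 = 13/45
d_1 = (X=8/45, Y=16/45, Z=8/45, W=13/45)
  d_2[X] = 8/45*1/9 + 16/45*2/9 + 8/45*1/9 + 13/45*1/9 = 61/405
  d_2[Y] = 8/45*1/9 + 16/45*4/9 + 8/45*2/9 + 13/45*2/9 = 38/135
  d_2[Z] = 8/45*4/9 + 16/45*2/9 + 8/45*1/9 + 13/45*1/3 = 37/135
  d_2[W] = 8/45*1/3 + 16/45*1/9 + 8/45*5/9 + 13/45*1/3 = 119/405
d_2 = (X=61/405, Y=38/135, Z=37/135, W=119/405)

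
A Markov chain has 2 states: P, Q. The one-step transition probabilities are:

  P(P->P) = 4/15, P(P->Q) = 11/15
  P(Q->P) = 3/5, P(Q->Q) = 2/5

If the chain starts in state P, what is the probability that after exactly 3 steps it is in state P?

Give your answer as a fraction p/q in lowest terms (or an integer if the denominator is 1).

Answer: 58/135

Derivation:
Computing P^3 by repeated multiplication:
P^1 =
  P: [4/15, 11/15]
  Q: [3/5, 2/5]
P^2 =
  P: [23/45, 22/45]
  Q: [2/5, 3/5]
P^3 =
  P: [58/135, 77/135]
  Q: [7/15, 8/15]

(P^3)[P -> P] = 58/135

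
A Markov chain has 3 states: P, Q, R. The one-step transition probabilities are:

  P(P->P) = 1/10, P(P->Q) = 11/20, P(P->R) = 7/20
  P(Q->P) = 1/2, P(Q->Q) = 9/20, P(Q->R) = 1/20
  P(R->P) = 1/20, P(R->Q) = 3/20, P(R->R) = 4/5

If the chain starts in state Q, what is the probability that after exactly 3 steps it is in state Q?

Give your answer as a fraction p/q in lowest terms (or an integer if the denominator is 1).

Answer: 813/2000

Derivation:
Computing P^3 by repeated multiplication:
P^1 =
  P: [1/10, 11/20, 7/20]
  Q: [1/2, 9/20, 1/20]
  R: [1/20, 3/20, 4/5]
P^2 =
  P: [121/400, 71/200, 137/400]
  Q: [111/400, 97/200, 19/80]
  R: [3/25, 43/200, 133/200]
P^3 =
  P: [1799/8000, 151/400, 3181/8000]
  Q: [2257/8000, 813/2000, 2491/8000]
  R: [611/4000, 21/80, 2339/4000]

(P^3)[Q -> Q] = 813/2000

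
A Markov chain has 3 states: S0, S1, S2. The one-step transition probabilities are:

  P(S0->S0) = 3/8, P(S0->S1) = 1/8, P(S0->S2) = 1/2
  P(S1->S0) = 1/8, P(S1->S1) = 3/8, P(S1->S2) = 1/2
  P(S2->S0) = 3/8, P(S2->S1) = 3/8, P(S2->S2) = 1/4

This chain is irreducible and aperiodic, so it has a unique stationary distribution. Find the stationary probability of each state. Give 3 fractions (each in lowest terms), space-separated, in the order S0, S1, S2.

The stationary distribution satisfies pi = pi * P, i.e.:
  pi_S0 = 3/8*pi_S0 + 1/8*pi_S1 + 3/8*pi_S2
  pi_S1 = 1/8*pi_S0 + 3/8*pi_S1 + 3/8*pi_S2
  pi_S2 = 1/2*pi_S0 + 1/2*pi_S1 + 1/4*pi_S2
with normalization: pi_S0 + pi_S1 + pi_S2 = 1.

Using the first 2 balance equations plus normalization, the linear system A*pi = b is:
  [-5/8, 1/8, 3/8] . pi = 0
  [1/8, -5/8, 3/8] . pi = 0
  [1, 1, 1] . pi = 1

Solving yields:
  pi_S0 = 3/10
  pi_S1 = 3/10
  pi_S2 = 2/5

Verification (pi * P):
  3/10*3/8 + 3/10*1/8 + 2/5*3/8 = 3/10 = pi_S0  (ok)
  3/10*1/8 + 3/10*3/8 + 2/5*3/8 = 3/10 = pi_S1  (ok)
  3/10*1/2 + 3/10*1/2 + 2/5*1/4 = 2/5 = pi_S2  (ok)

Answer: 3/10 3/10 2/5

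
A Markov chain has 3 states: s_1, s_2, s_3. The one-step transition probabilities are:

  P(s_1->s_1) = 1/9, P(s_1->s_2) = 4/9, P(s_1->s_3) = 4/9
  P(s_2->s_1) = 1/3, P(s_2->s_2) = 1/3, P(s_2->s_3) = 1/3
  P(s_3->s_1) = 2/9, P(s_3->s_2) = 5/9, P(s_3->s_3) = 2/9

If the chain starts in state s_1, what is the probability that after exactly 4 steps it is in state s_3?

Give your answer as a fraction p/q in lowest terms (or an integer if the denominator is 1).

Computing P^4 by repeated multiplication:
P^1 =
  s_1: [1/9, 4/9, 4/9]
  s_2: [1/3, 1/3, 1/3]
  s_3: [2/9, 5/9, 2/9]
P^2 =
  s_1: [7/27, 4/9, 8/27]
  s_2: [2/9, 4/9, 1/3]
  s_3: [7/27, 11/27, 1/3]
P^3 =
  s_1: [59/243, 104/243, 80/243]
  s_2: [20/81, 35/81, 26/81]
  s_3: [58/243, 106/243, 79/243]
P^4 =
  s_1: [59/243, 316/729, 236/729]
  s_2: [59/243, 35/81, 79/243]
  s_3: [178/729, 35/81, 236/729]

(P^4)[s_1 -> s_3] = 236/729

Answer: 236/729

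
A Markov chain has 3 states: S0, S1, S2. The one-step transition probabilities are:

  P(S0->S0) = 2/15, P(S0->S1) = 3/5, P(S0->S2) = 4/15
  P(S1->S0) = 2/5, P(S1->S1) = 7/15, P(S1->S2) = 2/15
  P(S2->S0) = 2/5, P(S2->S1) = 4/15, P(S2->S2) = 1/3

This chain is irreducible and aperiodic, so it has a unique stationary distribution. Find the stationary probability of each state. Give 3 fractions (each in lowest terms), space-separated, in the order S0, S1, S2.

Answer: 6/19 53/114 25/114

Derivation:
The stationary distribution satisfies pi = pi * P, i.e.:
  pi_S0 = 2/15*pi_S0 + 2/5*pi_S1 + 2/5*pi_S2
  pi_S1 = 3/5*pi_S0 + 7/15*pi_S1 + 4/15*pi_S2
  pi_S2 = 4/15*pi_S0 + 2/15*pi_S1 + 1/3*pi_S2
with normalization: pi_S0 + pi_S1 + pi_S2 = 1.

Using the first 2 balance equations plus normalization, the linear system A*pi = b is:
  [-13/15, 2/5, 2/5] . pi = 0
  [3/5, -8/15, 4/15] . pi = 0
  [1, 1, 1] . pi = 1

Solving yields:
  pi_S0 = 6/19
  pi_S1 = 53/114
  pi_S2 = 25/114

Verification (pi * P):
  6/19*2/15 + 53/114*2/5 + 25/114*2/5 = 6/19 = pi_S0  (ok)
  6/19*3/5 + 53/114*7/15 + 25/114*4/15 = 53/114 = pi_S1  (ok)
  6/19*4/15 + 53/114*2/15 + 25/114*1/3 = 25/114 = pi_S2  (ok)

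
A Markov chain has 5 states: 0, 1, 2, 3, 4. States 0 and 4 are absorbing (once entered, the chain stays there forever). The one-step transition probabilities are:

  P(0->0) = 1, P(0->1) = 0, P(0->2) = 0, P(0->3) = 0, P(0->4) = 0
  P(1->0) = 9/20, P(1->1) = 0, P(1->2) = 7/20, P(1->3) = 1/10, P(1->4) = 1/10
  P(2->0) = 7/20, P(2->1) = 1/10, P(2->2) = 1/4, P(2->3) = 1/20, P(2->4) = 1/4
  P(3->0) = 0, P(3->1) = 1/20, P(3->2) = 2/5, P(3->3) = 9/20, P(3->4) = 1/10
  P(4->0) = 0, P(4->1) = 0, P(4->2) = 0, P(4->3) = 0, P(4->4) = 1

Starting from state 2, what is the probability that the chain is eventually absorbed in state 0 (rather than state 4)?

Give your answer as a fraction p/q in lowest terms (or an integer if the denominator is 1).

Answer: 1733/2917

Derivation:
Let a_i = P(absorbed in 0 | start in state i).
Boundary conditions: a_0 = 1, a_4 = 0.
For each transient state i, a_i = sum_j P(i->j) * a_j:
  a_1 = 9/20*a_0 + 0*a_1 + 7/20*a_2 + 1/10*a_3 + 1/10*a_4
  a_2 = 7/20*a_0 + 1/10*a_1 + 1/4*a_2 + 1/20*a_3 + 1/4*a_4
  a_3 = 0*a_0 + 1/20*a_1 + 2/5*a_2 + 9/20*a_3 + 1/10*a_4

Substituting a_0 = 1 and a_4 = 0, rearrange to (I - Q) a = r where r[i] = P(i -> 0):
  [1, -7/20, -1/10] . (a_1, a_2, a_3) = 9/20
  [-1/10, 3/4, -1/20] . (a_1, a_2, a_3) = 7/20
  [-1/20, -2/5, 11/20] . (a_1, a_2, a_3) = 0

Solving yields:
  a_1 = 2064/2917
  a_2 = 1733/2917
  a_3 = 1448/2917

Starting state is 2, so the absorption probability is a_2 = 1733/2917.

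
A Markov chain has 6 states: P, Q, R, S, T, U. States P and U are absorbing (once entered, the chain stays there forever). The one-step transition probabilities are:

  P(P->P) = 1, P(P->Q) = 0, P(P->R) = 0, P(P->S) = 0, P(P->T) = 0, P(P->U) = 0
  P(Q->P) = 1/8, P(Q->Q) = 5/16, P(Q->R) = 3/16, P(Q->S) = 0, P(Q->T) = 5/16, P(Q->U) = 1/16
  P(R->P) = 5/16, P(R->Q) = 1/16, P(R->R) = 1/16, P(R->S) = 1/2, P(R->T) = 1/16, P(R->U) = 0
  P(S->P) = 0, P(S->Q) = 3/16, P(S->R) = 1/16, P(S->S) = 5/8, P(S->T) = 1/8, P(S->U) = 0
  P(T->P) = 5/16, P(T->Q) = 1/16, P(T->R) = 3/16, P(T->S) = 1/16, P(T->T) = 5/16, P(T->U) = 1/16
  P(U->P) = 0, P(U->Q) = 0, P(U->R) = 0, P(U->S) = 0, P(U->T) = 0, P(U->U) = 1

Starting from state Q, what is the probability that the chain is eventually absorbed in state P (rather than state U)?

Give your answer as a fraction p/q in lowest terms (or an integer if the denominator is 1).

Answer: 775/958

Derivation:
Let a_i = P(absorbed in P | start in state i).
Boundary conditions: a_P = 1, a_U = 0.
For each transient state i, a_i = sum_j P(i->j) * a_j:
  a_Q = 1/8*a_P + 5/16*a_Q + 3/16*a_R + 0*a_S + 5/16*a_T + 1/16*a_U
  a_R = 5/16*a_P + 1/16*a_Q + 1/16*a_R + 1/2*a_S + 1/16*a_T + 0*a_U
  a_S = 0*a_P + 3/16*a_Q + 1/16*a_R + 5/8*a_S + 1/8*a_T + 0*a_U
  a_T = 5/16*a_P + 1/16*a_Q + 3/16*a_R + 1/16*a_S + 5/16*a_T + 1/16*a_U

Substituting a_P = 1 and a_U = 0, rearrange to (I - Q) a = r where r[i] = P(i -> P):
  [11/16, -3/16, 0, -5/16] . (a_Q, a_R, a_S, a_T) = 1/8
  [-1/16, 15/16, -1/2, -1/16] . (a_Q, a_R, a_S, a_T) = 5/16
  [-3/16, -1/16, 3/8, -1/8] . (a_Q, a_R, a_S, a_T) = 0
  [-1/16, -3/16, -1/16, 11/16] . (a_Q, a_R, a_S, a_T) = 5/16

Solving yields:
  a_Q = 775/958
  a_R = 5961/6706
  a_S = 2799/3353
  a_T = 2838/3353

Starting state is Q, so the absorption probability is a_Q = 775/958.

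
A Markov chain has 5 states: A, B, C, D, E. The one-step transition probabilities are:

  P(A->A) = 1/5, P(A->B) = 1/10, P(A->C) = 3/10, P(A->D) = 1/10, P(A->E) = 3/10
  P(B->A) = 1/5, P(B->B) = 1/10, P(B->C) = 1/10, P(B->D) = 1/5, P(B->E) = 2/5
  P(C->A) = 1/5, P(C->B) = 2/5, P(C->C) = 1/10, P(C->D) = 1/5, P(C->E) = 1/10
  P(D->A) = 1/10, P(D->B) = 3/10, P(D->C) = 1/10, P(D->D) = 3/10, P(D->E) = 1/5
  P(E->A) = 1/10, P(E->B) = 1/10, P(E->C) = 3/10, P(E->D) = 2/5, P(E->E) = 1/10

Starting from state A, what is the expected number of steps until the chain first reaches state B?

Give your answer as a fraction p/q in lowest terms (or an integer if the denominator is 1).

Let h_i = expected steps to first reach B from state i.
Boundary: h_B = 0.
First-step equations for the other states:
  h_A = 1 + 1/5*h_A + 1/10*h_B + 3/10*h_C + 1/10*h_D + 3/10*h_E
  h_C = 1 + 1/5*h_A + 2/5*h_B + 1/10*h_C + 1/5*h_D + 1/10*h_E
  h_D = 1 + 1/10*h_A + 3/10*h_B + 1/10*h_C + 3/10*h_D + 1/5*h_E
  h_E = 1 + 1/10*h_A + 1/10*h_B + 3/10*h_C + 2/5*h_D + 1/10*h_E

Substituting h_B = 0 and rearranging gives the linear system (I - Q) h = 1:
  [4/5, -3/10, -1/10, -3/10] . (h_A, h_C, h_D, h_E) = 1
  [-1/5, 9/10, -1/5, -1/10] . (h_A, h_C, h_D, h_E) = 1
  [-1/10, -1/10, 7/10, -1/5] . (h_A, h_C, h_D, h_E) = 1
  [-1/10, -3/10, -2/5, 9/10] . (h_A, h_C, h_D, h_E) = 1

Solving yields:
  h_A = 800/167
  h_C = 594/167
  h_D = 656/167
  h_E = 764/167

Starting state is A, so the expected hitting time is h_A = 800/167.

Answer: 800/167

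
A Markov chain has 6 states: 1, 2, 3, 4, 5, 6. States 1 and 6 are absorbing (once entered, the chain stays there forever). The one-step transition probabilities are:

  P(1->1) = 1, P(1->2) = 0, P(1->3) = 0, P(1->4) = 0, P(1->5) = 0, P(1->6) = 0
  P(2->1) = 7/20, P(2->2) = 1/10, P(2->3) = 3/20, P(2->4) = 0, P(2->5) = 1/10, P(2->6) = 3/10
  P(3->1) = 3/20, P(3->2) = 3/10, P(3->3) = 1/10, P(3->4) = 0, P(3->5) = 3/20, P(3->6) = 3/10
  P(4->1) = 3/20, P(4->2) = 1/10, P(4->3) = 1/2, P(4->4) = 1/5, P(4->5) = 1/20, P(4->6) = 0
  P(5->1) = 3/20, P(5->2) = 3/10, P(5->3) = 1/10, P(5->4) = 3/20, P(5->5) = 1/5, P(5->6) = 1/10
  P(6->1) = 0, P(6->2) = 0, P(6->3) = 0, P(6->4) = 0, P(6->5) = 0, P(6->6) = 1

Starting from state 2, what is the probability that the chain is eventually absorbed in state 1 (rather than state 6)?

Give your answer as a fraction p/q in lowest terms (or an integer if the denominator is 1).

Answer: 5965/11456

Derivation:
Let a_i = P(absorbed in 1 | start in state i).
Boundary conditions: a_1 = 1, a_6 = 0.
For each transient state i, a_i = sum_j P(i->j) * a_j:
  a_2 = 7/20*a_1 + 1/10*a_2 + 3/20*a_3 + 0*a_4 + 1/10*a_5 + 3/10*a_6
  a_3 = 3/20*a_1 + 3/10*a_2 + 1/10*a_3 + 0*a_4 + 3/20*a_5 + 3/10*a_6
  a_4 = 3/20*a_1 + 1/10*a_2 + 1/2*a_3 + 1/5*a_4 + 1/20*a_5 + 0*a_6
  a_5 = 3/20*a_1 + 3/10*a_2 + 1/10*a_3 + 3/20*a_4 + 1/5*a_5 + 1/10*a_6

Substituting a_1 = 1 and a_6 = 0, rearrange to (I - Q) a = r where r[i] = P(i -> 1):
  [9/10, -3/20, 0, -1/10] . (a_2, a_3, a_4, a_5) = 7/20
  [-3/10, 9/10, 0, -3/20] . (a_2, a_3, a_4, a_5) = 3/20
  [-1/10, -1/2, 4/5, -1/20] . (a_2, a_3, a_4, a_5) = 3/20
  [-3/10, -1/10, -3/20, 4/5] . (a_2, a_3, a_4, a_5) = 3/20

Solving yields:
  a_2 = 5965/11456
  a_3 = 2465/5728
  a_4 = 3181/5728
  a_5 = 3097/5728

Starting state is 2, so the absorption probability is a_2 = 5965/11456.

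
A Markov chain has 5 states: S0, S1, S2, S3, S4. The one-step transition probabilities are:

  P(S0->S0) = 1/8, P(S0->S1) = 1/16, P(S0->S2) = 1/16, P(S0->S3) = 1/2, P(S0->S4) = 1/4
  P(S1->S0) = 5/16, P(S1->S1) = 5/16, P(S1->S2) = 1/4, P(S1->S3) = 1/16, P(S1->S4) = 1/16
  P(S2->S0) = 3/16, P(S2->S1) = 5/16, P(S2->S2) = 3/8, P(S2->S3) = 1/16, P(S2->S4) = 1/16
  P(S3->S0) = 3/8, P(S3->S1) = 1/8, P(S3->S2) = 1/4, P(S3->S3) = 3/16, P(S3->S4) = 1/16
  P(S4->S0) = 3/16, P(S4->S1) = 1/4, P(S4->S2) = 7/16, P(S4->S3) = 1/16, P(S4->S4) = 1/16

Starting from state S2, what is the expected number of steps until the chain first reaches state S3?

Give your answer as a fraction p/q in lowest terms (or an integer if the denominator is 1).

Let h_i = expected steps to first reach S3 from state i.
Boundary: h_S3 = 0.
First-step equations for the other states:
  h_S0 = 1 + 1/8*h_S0 + 1/16*h_S1 + 1/16*h_S2 + 1/2*h_S3 + 1/4*h_S4
  h_S1 = 1 + 5/16*h_S0 + 5/16*h_S1 + 1/4*h_S2 + 1/16*h_S3 + 1/16*h_S4
  h_S2 = 1 + 3/16*h_S0 + 5/16*h_S1 + 3/8*h_S2 + 1/16*h_S3 + 1/16*h_S4
  h_S4 = 1 + 3/16*h_S0 + 1/4*h_S1 + 7/16*h_S2 + 1/16*h_S3 + 1/16*h_S4

Substituting h_S3 = 0 and rearranging gives the linear system (I - Q) h = 1:
  [7/8, -1/16, -1/16, -1/4] . (h_S0, h_S1, h_S2, h_S4) = 1
  [-5/16, 11/16, -1/4, -1/16] . (h_S0, h_S1, h_S2, h_S4) = 1
  [-3/16, -5/16, 5/8, -1/16] . (h_S0, h_S1, h_S2, h_S4) = 1
  [-3/16, -1/4, -7/16, 15/16] . (h_S0, h_S1, h_S2, h_S4) = 1

Solving yields:
  h_S0 = 1796/457
  h_S1 = 8524/1371
  h_S2 = 8972/1371
  h_S4 = 3000/457

Starting state is S2, so the expected hitting time is h_S2 = 8972/1371.

Answer: 8972/1371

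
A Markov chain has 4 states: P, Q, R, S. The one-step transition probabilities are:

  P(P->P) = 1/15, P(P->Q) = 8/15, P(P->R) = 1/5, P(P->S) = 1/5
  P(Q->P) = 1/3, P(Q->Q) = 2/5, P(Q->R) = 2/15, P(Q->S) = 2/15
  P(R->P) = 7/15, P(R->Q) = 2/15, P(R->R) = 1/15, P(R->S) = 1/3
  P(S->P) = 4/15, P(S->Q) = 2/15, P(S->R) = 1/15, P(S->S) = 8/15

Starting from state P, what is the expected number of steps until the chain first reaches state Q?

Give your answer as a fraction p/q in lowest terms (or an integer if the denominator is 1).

Let h_i = expected steps to first reach Q from state i.
Boundary: h_Q = 0.
First-step equations for the other states:
  h_P = 1 + 1/15*h_P + 8/15*h_Q + 1/5*h_R + 1/5*h_S
  h_R = 1 + 7/15*h_P + 2/15*h_Q + 1/15*h_R + 1/3*h_S
  h_S = 1 + 4/15*h_P + 2/15*h_Q + 1/15*h_R + 8/15*h_S

Substituting h_Q = 0 and rearranging gives the linear system (I - Q) h = 1:
  [14/15, -1/5, -1/5] . (h_P, h_R, h_S) = 1
  [-7/15, 14/15, -1/3] . (h_P, h_R, h_S) = 1
  [-4/15, -1/15, 7/15] . (h_P, h_R, h_S) = 1

Solving yields:
  h_P = 435/151
  h_R = 615/151
  h_S = 660/151

Starting state is P, so the expected hitting time is h_P = 435/151.

Answer: 435/151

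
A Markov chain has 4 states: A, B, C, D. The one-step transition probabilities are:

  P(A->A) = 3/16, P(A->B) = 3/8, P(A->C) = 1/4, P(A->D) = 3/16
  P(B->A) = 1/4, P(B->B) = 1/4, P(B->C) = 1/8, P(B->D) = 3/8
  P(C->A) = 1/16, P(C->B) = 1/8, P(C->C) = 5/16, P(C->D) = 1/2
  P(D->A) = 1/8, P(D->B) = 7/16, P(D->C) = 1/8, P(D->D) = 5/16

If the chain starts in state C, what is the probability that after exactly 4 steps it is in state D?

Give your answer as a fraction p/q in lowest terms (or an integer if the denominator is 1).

Answer: 11307/32768

Derivation:
Computing P^4 by repeated multiplication:
P^1 =
  A: [3/16, 3/8, 1/4, 3/16]
  B: [1/4, 1/4, 1/8, 3/8]
  C: [1/16, 1/8, 5/16, 1/2]
  D: [1/8, 7/16, 1/8, 5/16]
P^2 =
  A: [43/256, 71/256, 25/128, 23/64]
  B: [21/128, 43/128, 23/128, 41/128]
  C: [1/8, 5/16, 49/256, 95/256]
  D: [23/128, 79/256, 21/128, 89/256]
P^3 =
  A: [647/4096, 643/2048, 187/1024, 1415/4096]
  B: [85/512, 631/2048, 367/2048, 355/1024]
  C: [655/4096, 1275/4096, 723/4096, 1443/4096]
  D: [337/2048, 1299/4096, 365/2048, 1393/4096]
P^4 =
  A: [10663/65536, 20427/65536, 5865/32768, 5679/16384]
  B: [5331/32768, 2567/8192, 5877/32768, 2823/8192]
  C: [5337/32768, 20577/65536, 11671/65536, 11307/32768]
  D: [5367/32768, 20451/65536, 5865/32768, 22621/65536]

(P^4)[C -> D] = 11307/32768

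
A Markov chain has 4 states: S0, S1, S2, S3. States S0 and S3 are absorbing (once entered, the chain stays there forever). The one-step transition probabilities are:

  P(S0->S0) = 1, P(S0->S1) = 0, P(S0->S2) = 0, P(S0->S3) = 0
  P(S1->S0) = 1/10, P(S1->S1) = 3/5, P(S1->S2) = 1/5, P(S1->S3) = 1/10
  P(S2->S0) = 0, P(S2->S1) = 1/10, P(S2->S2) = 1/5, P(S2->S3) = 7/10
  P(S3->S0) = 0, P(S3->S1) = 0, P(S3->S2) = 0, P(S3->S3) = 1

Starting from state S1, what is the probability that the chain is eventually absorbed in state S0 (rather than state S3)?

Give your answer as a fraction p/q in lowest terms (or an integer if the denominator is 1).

Let a_i = P(absorbed in S0 | start in state i).
Boundary conditions: a_S0 = 1, a_S3 = 0.
For each transient state i, a_i = sum_j P(i->j) * a_j:
  a_S1 = 1/10*a_S0 + 3/5*a_S1 + 1/5*a_S2 + 1/10*a_S3
  a_S2 = 0*a_S0 + 1/10*a_S1 + 1/5*a_S2 + 7/10*a_S3

Substituting a_S0 = 1 and a_S3 = 0, rearrange to (I - Q) a = r where r[i] = P(i -> S0):
  [2/5, -1/5] . (a_S1, a_S2) = 1/10
  [-1/10, 4/5] . (a_S1, a_S2) = 0

Solving yields:
  a_S1 = 4/15
  a_S2 = 1/30

Starting state is S1, so the absorption probability is a_S1 = 4/15.

Answer: 4/15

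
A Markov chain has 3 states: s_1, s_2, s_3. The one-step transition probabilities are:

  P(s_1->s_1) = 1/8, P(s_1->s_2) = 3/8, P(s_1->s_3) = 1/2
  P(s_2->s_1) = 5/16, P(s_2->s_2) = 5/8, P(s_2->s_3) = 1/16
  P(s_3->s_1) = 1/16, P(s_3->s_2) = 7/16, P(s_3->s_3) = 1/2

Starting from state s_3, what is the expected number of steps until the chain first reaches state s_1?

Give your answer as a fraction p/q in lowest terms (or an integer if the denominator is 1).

Answer: 208/41

Derivation:
Let h_i = expected steps to first reach s_1 from state i.
Boundary: h_s_1 = 0.
First-step equations for the other states:
  h_s_2 = 1 + 5/16*h_s_1 + 5/8*h_s_2 + 1/16*h_s_3
  h_s_3 = 1 + 1/16*h_s_1 + 7/16*h_s_2 + 1/2*h_s_3

Substituting h_s_1 = 0 and rearranging gives the linear system (I - Q) h = 1:
  [3/8, -1/16] . (h_s_2, h_s_3) = 1
  [-7/16, 1/2] . (h_s_2, h_s_3) = 1

Solving yields:
  h_s_2 = 144/41
  h_s_3 = 208/41

Starting state is s_3, so the expected hitting time is h_s_3 = 208/41.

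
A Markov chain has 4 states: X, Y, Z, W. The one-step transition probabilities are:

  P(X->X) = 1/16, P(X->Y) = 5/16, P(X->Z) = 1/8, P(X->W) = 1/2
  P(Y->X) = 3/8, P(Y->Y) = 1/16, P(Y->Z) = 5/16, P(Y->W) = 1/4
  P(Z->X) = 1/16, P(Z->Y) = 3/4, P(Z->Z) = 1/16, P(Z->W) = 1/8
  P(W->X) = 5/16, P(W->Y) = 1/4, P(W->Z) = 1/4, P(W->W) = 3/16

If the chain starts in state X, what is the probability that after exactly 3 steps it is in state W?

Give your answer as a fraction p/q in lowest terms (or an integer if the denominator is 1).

Computing P^3 by repeated multiplication:
P^1 =
  X: [1/16, 5/16, 1/8, 1/2]
  Y: [3/8, 1/16, 5/16, 1/4]
  Z: [1/16, 3/4, 1/16, 1/8]
  W: [5/16, 1/4, 1/4, 3/16]
P^2 =
  X: [73/256, 33/128, 61/256, 7/32]
  Y: [37/256, 107/256, 19/128, 37/128]
  Z: [21/64, 37/256, 71/256, 1/4]
  W: [3/16, 89/256, 23/128, 73/256]
P^3 =
  X: [405/2048, 1387/4096, 761/4096, 569/2048]
  Y: [1087/4096, 261/1024, 943/4096, 511/2048]
  Z: [697/4096, 1565/4096, 85/512, 577/2048]
  W: [993/4096, 1173/4096, 879/4096, 1051/4096]

(P^3)[X -> W] = 569/2048

Answer: 569/2048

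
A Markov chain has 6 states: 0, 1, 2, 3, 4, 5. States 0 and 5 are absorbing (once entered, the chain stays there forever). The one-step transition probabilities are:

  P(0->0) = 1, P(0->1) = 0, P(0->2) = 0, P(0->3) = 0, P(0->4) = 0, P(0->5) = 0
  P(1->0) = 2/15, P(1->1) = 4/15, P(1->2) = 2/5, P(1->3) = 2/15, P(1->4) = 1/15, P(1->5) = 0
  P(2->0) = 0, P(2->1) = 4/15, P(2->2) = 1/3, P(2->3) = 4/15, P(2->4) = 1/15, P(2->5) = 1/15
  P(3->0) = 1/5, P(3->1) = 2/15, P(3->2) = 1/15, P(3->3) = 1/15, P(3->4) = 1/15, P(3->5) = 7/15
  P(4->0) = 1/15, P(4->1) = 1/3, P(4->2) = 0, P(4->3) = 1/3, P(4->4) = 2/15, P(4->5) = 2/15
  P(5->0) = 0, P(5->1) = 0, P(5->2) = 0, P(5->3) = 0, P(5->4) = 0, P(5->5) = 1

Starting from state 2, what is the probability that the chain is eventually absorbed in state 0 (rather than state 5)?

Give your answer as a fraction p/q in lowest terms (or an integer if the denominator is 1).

Answer: 227/623

Derivation:
Let a_i = P(absorbed in 0 | start in state i).
Boundary conditions: a_0 = 1, a_5 = 0.
For each transient state i, a_i = sum_j P(i->j) * a_j:
  a_1 = 2/15*a_0 + 4/15*a_1 + 2/5*a_2 + 2/15*a_3 + 1/15*a_4 + 0*a_5
  a_2 = 0*a_0 + 4/15*a_1 + 1/3*a_2 + 4/15*a_3 + 1/15*a_4 + 1/15*a_5
  a_3 = 1/5*a_0 + 2/15*a_1 + 1/15*a_2 + 1/15*a_3 + 1/15*a_4 + 7/15*a_5
  a_4 = 1/15*a_0 + 1/3*a_1 + 0*a_2 + 1/3*a_3 + 2/15*a_4 + 2/15*a_5

Substituting a_0 = 1 and a_5 = 0, rearrange to (I - Q) a = r where r[i] = P(i -> 0):
  [11/15, -2/5, -2/15, -1/15] . (a_1, a_2, a_3, a_4) = 2/15
  [-4/15, 2/3, -4/15, -1/15] . (a_1, a_2, a_3, a_4) = 0
  [-2/15, -1/15, 14/15, -1/15] . (a_1, a_2, a_3, a_4) = 1/5
  [-1/3, 0, -1/3, 13/15] . (a_1, a_2, a_3, a_4) = 1/15

Solving yields:
  a_1 = 5648/11837
  a_2 = 227/623
  a_3 = 3981/11837
  a_4 = 4614/11837

Starting state is 2, so the absorption probability is a_2 = 227/623.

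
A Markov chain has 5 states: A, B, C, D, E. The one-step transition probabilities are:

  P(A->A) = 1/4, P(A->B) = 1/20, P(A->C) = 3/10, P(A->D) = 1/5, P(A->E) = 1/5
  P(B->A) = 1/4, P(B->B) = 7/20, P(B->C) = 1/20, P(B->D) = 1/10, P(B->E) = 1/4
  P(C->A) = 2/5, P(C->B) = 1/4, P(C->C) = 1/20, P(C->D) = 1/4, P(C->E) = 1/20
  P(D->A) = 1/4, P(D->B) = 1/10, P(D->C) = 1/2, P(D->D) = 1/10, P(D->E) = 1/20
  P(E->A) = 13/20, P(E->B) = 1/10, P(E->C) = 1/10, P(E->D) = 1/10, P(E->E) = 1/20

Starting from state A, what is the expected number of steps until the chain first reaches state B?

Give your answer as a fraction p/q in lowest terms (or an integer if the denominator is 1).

Let h_i = expected steps to first reach B from state i.
Boundary: h_B = 0.
First-step equations for the other states:
  h_A = 1 + 1/4*h_A + 1/20*h_B + 3/10*h_C + 1/5*h_D + 1/5*h_E
  h_C = 1 + 2/5*h_A + 1/4*h_B + 1/20*h_C + 1/4*h_D + 1/20*h_E
  h_D = 1 + 1/4*h_A + 1/10*h_B + 1/2*h_C + 1/10*h_D + 1/20*h_E
  h_E = 1 + 13/20*h_A + 1/10*h_B + 1/10*h_C + 1/10*h_D + 1/20*h_E

Substituting h_B = 0 and rearranging gives the linear system (I - Q) h = 1:
  [3/4, -3/10, -1/5, -1/5] . (h_A, h_C, h_D, h_E) = 1
  [-2/5, 19/20, -1/4, -1/20] . (h_A, h_C, h_D, h_E) = 1
  [-1/4, -1/2, 9/10, -1/20] . (h_A, h_C, h_D, h_E) = 1
  [-13/20, -1/10, -1/10, 19/20] . (h_A, h_C, h_D, h_E) = 1

Solving yields:
  h_A = 60540/6967
  h_C = 50740/6967
  h_D = 56080/6967
  h_E = 60000/6967

Starting state is A, so the expected hitting time is h_A = 60540/6967.

Answer: 60540/6967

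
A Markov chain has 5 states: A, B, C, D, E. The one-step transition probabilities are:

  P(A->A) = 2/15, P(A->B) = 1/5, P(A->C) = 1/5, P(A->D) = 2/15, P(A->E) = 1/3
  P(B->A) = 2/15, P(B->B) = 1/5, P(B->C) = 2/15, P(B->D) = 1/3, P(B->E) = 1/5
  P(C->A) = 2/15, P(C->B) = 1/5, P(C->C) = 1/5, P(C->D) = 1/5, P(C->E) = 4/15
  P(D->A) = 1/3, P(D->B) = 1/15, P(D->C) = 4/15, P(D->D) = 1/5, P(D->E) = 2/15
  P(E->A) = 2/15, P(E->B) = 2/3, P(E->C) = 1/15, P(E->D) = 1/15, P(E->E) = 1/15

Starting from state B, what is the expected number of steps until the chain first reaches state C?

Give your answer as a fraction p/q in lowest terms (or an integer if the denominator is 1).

Let h_i = expected steps to first reach C from state i.
Boundary: h_C = 0.
First-step equations for the other states:
  h_A = 1 + 2/15*h_A + 1/5*h_B + 1/5*h_C + 2/15*h_D + 1/3*h_E
  h_B = 1 + 2/15*h_A + 1/5*h_B + 2/15*h_C + 1/3*h_D + 1/5*h_E
  h_D = 1 + 1/3*h_A + 1/15*h_B + 4/15*h_C + 1/5*h_D + 2/15*h_E
  h_E = 1 + 2/15*h_A + 2/3*h_B + 1/15*h_C + 1/15*h_D + 1/15*h_E

Substituting h_C = 0 and rearranging gives the linear system (I - Q) h = 1:
  [13/15, -1/5, -2/15, -1/3] . (h_A, h_B, h_D, h_E) = 1
  [-2/15, 4/5, -1/3, -1/5] . (h_A, h_B, h_D, h_E) = 1
  [-1/3, -1/15, 4/5, -2/15] . (h_A, h_B, h_D, h_E) = 1
  [-2/15, -2/3, -1/15, 14/15] . (h_A, h_B, h_D, h_E) = 1

Solving yields:
  h_A = 32415/5413
  h_B = 33390/5413
  h_D = 29115/5413
  h_E = 36360/5413

Starting state is B, so the expected hitting time is h_B = 33390/5413.

Answer: 33390/5413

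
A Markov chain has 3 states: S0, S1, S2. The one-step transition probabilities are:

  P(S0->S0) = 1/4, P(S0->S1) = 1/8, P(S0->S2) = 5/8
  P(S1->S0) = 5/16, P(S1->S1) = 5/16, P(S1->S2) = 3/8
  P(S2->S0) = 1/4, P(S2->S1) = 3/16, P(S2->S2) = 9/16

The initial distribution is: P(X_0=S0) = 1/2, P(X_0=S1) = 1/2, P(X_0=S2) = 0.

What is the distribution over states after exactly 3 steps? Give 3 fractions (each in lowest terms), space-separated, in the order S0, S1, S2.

Answer: 2149/8192 1603/8192 555/1024

Derivation:
Propagating the distribution step by step (d_{t+1} = d_t * P):
d_0 = (S0=1/2, S1=1/2, S2=0)
  d_1[S0] = 1/2*1/4 + 1/2*5/16 + 0*1/4 = 9/32
  d_1[S1] = 1/2*1/8 + 1/2*5/16 + 0*3/16 = 7/32
  d_1[S2] = 1/2*5/8 + 1/2*3/8 + 0*9/16 = 1/2
d_1 = (S0=9/32, S1=7/32, S2=1/2)
  d_2[S0] = 9/32*1/4 + 7/32*5/16 + 1/2*1/4 = 135/512
  d_2[S1] = 9/32*1/8 + 7/32*5/16 + 1/2*3/16 = 101/512
  d_2[S2] = 9/32*5/8 + 7/32*3/8 + 1/2*9/16 = 69/128
d_2 = (S0=135/512, S1=101/512, S2=69/128)
  d_3[S0] = 135/512*1/4 + 101/512*5/16 + 69/128*1/4 = 2149/8192
  d_3[S1] = 135/512*1/8 + 101/512*5/16 + 69/128*3/16 = 1603/8192
  d_3[S2] = 135/512*5/8 + 101/512*3/8 + 69/128*9/16 = 555/1024
d_3 = (S0=2149/8192, S1=1603/8192, S2=555/1024)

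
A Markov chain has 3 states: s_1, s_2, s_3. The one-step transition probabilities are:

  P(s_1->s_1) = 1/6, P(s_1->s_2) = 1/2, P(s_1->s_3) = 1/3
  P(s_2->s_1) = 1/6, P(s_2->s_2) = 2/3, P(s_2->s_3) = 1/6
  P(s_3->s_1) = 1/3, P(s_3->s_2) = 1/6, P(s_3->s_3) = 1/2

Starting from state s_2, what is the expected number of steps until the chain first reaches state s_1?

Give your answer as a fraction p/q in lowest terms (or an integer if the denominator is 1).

Let h_i = expected steps to first reach s_1 from state i.
Boundary: h_s_1 = 0.
First-step equations for the other states:
  h_s_2 = 1 + 1/6*h_s_1 + 2/3*h_s_2 + 1/6*h_s_3
  h_s_3 = 1 + 1/3*h_s_1 + 1/6*h_s_2 + 1/2*h_s_3

Substituting h_s_1 = 0 and rearranging gives the linear system (I - Q) h = 1:
  [1/3, -1/6] . (h_s_2, h_s_3) = 1
  [-1/6, 1/2] . (h_s_2, h_s_3) = 1

Solving yields:
  h_s_2 = 24/5
  h_s_3 = 18/5

Starting state is s_2, so the expected hitting time is h_s_2 = 24/5.

Answer: 24/5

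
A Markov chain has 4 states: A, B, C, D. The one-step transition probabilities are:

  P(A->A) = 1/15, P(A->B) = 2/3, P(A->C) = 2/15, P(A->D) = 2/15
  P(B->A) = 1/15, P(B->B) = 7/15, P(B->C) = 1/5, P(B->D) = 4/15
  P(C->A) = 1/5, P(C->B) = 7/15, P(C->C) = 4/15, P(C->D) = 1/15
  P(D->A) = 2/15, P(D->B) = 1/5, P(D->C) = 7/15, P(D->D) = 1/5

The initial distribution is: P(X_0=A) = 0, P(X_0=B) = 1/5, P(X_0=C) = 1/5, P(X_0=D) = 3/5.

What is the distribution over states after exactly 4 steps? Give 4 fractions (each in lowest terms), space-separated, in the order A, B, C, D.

Answer: 5704/50625 111316/253125 65501/253125 47788/253125

Derivation:
Propagating the distribution step by step (d_{t+1} = d_t * P):
d_0 = (A=0, B=1/5, C=1/5, D=3/5)
  d_1[A] = 0*1/15 + 1/5*1/15 + 1/5*1/5 + 3/5*2/15 = 2/15
  d_1[B] = 0*2/3 + 1/5*7/15 + 1/5*7/15 + 3/5*1/5 = 23/75
  d_1[C] = 0*2/15 + 1/5*1/5 + 1/5*4/15 + 3/5*7/15 = 28/75
  d_1[D] = 0*2/15 + 1/5*4/15 + 1/5*1/15 + 3/5*1/5 = 14/75
d_1 = (A=2/15, B=23/75, C=28/75, D=14/75)
  d_2[A] = 2/15*1/15 + 23/75*1/15 + 28/75*1/5 + 14/75*2/15 = 29/225
  d_2[B] = 2/15*2/3 + 23/75*7/15 + 28/75*7/15 + 14/75*1/5 = 499/1125
  d_2[C] = 2/15*2/15 + 23/75*1/5 + 28/75*4/15 + 14/75*7/15 = 299/1125
  d_2[D] = 2/15*2/15 + 23/75*4/15 + 28/75*1/15 + 14/75*1/5 = 182/1125
d_2 = (A=29/225, B=499/1125, C=299/1125, D=182/1125)
  d_3[A] = 29/225*1/15 + 499/1125*1/15 + 299/1125*1/5 + 182/1125*2/15 = 127/1125
  d_3[B] = 29/225*2/3 + 499/1125*7/15 + 299/1125*7/15 + 182/1125*1/5 = 7582/16875
  d_3[C] = 29/225*2/15 + 499/1125*1/5 + 299/1125*4/15 + 182/1125*7/15 = 473/1875
  d_3[D] = 29/225*2/15 + 499/1125*4/15 + 299/1125*1/15 + 182/1125*1/5 = 3131/16875
d_3 = (A=127/1125, B=7582/16875, C=473/1875, D=3131/16875)
  d_4[A] = 127/1125*1/15 + 7582/16875*1/15 + 473/1875*1/5 + 3131/16875*2/15 = 5704/50625
  d_4[B] = 127/1125*2/3 + 7582/16875*7/15 + 473/1875*7/15 + 3131/16875*1/5 = 111316/253125
  d_4[C] = 127/1125*2/15 + 7582/16875*1/5 + 473/1875*4/15 + 3131/16875*7/15 = 65501/253125
  d_4[D] = 127/1125*2/15 + 7582/16875*4/15 + 473/1875*1/15 + 3131/16875*1/5 = 47788/253125
d_4 = (A=5704/50625, B=111316/253125, C=65501/253125, D=47788/253125)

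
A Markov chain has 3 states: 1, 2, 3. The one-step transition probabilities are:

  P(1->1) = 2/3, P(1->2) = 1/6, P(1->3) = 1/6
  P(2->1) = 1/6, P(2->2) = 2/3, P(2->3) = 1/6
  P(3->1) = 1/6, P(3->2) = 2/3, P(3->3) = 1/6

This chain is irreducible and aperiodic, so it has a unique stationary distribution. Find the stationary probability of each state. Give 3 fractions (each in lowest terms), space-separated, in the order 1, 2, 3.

Answer: 1/3 1/2 1/6

Derivation:
The stationary distribution satisfies pi = pi * P, i.e.:
  pi_1 = 2/3*pi_1 + 1/6*pi_2 + 1/6*pi_3
  pi_2 = 1/6*pi_1 + 2/3*pi_2 + 2/3*pi_3
  pi_3 = 1/6*pi_1 + 1/6*pi_2 + 1/6*pi_3
with normalization: pi_1 + pi_2 + pi_3 = 1.

Using the first 2 balance equations plus normalization, the linear system A*pi = b is:
  [-1/3, 1/6, 1/6] . pi = 0
  [1/6, -1/3, 2/3] . pi = 0
  [1, 1, 1] . pi = 1

Solving yields:
  pi_1 = 1/3
  pi_2 = 1/2
  pi_3 = 1/6

Verification (pi * P):
  1/3*2/3 + 1/2*1/6 + 1/6*1/6 = 1/3 = pi_1  (ok)
  1/3*1/6 + 1/2*2/3 + 1/6*2/3 = 1/2 = pi_2  (ok)
  1/3*1/6 + 1/2*1/6 + 1/6*1/6 = 1/6 = pi_3  (ok)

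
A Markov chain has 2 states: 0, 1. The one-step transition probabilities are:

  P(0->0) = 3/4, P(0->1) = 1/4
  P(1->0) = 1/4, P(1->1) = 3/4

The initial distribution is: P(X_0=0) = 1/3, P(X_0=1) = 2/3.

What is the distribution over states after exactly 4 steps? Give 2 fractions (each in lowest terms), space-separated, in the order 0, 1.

Answer: 47/96 49/96

Derivation:
Propagating the distribution step by step (d_{t+1} = d_t * P):
d_0 = (0=1/3, 1=2/3)
  d_1[0] = 1/3*3/4 + 2/3*1/4 = 5/12
  d_1[1] = 1/3*1/4 + 2/3*3/4 = 7/12
d_1 = (0=5/12, 1=7/12)
  d_2[0] = 5/12*3/4 + 7/12*1/4 = 11/24
  d_2[1] = 5/12*1/4 + 7/12*3/4 = 13/24
d_2 = (0=11/24, 1=13/24)
  d_3[0] = 11/24*3/4 + 13/24*1/4 = 23/48
  d_3[1] = 11/24*1/4 + 13/24*3/4 = 25/48
d_3 = (0=23/48, 1=25/48)
  d_4[0] = 23/48*3/4 + 25/48*1/4 = 47/96
  d_4[1] = 23/48*1/4 + 25/48*3/4 = 49/96
d_4 = (0=47/96, 1=49/96)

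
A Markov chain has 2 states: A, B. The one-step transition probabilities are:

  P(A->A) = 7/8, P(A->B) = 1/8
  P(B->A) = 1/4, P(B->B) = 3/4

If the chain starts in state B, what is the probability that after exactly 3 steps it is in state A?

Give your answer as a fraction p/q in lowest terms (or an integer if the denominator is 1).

Computing P^3 by repeated multiplication:
P^1 =
  A: [7/8, 1/8]
  B: [1/4, 3/4]
P^2 =
  A: [51/64, 13/64]
  B: [13/32, 19/32]
P^3 =
  A: [383/512, 129/512]
  B: [129/256, 127/256]

(P^3)[B -> A] = 129/256

Answer: 129/256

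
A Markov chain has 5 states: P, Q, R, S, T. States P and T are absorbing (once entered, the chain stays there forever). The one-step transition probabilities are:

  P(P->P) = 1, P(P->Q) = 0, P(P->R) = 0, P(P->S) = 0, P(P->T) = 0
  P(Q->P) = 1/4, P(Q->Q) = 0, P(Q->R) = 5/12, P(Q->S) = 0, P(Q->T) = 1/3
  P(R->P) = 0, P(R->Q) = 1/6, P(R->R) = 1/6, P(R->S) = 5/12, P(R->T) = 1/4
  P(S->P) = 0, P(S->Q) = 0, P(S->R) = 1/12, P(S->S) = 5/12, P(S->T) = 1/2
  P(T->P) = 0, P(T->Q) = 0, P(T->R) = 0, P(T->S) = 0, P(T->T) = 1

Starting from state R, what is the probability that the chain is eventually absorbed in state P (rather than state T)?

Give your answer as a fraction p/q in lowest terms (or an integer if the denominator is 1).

Answer: 21/355

Derivation:
Let a_i = P(absorbed in P | start in state i).
Boundary conditions: a_P = 1, a_T = 0.
For each transient state i, a_i = sum_j P(i->j) * a_j:
  a_Q = 1/4*a_P + 0*a_Q + 5/12*a_R + 0*a_S + 1/3*a_T
  a_R = 0*a_P + 1/6*a_Q + 1/6*a_R + 5/12*a_S + 1/4*a_T
  a_S = 0*a_P + 0*a_Q + 1/12*a_R + 5/12*a_S + 1/2*a_T

Substituting a_P = 1 and a_T = 0, rearrange to (I - Q) a = r where r[i] = P(i -> P):
  [1, -5/12, 0] . (a_Q, a_R, a_S) = 1/4
  [-1/6, 5/6, -5/12] . (a_Q, a_R, a_S) = 0
  [0, -1/12, 7/12] . (a_Q, a_R, a_S) = 0

Solving yields:
  a_Q = 39/142
  a_R = 21/355
  a_S = 3/355

Starting state is R, so the absorption probability is a_R = 21/355.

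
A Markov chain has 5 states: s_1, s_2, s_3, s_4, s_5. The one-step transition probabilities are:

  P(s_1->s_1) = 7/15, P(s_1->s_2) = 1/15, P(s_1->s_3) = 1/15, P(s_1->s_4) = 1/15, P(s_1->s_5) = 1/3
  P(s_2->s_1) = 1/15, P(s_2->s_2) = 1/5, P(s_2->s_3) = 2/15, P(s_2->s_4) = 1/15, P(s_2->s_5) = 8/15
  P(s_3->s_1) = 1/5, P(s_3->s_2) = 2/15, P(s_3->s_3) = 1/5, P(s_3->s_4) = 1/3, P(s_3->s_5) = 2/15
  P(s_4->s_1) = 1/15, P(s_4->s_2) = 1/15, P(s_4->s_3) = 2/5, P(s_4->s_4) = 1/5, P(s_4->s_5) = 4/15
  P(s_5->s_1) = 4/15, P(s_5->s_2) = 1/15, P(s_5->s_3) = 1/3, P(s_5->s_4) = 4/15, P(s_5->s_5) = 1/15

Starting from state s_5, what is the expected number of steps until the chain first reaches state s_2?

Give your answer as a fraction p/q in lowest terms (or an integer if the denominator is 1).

Answer: 45300/3763

Derivation:
Let h_i = expected steps to first reach s_2 from state i.
Boundary: h_s_2 = 0.
First-step equations for the other states:
  h_s_1 = 1 + 7/15*h_s_1 + 1/15*h_s_2 + 1/15*h_s_3 + 1/15*h_s_4 + 1/3*h_s_5
  h_s_3 = 1 + 1/5*h_s_1 + 2/15*h_s_2 + 1/5*h_s_3 + 1/3*h_s_4 + 2/15*h_s_5
  h_s_4 = 1 + 1/15*h_s_1 + 1/15*h_s_2 + 2/5*h_s_3 + 1/5*h_s_4 + 4/15*h_s_5
  h_s_5 = 1 + 4/15*h_s_1 + 1/15*h_s_2 + 1/3*h_s_3 + 4/15*h_s_4 + 1/15*h_s_5

Substituting h_s_2 = 0 and rearranging gives the linear system (I - Q) h = 1:
  [8/15, -1/15, -1/15, -1/3] . (h_s_1, h_s_3, h_s_4, h_s_5) = 1
  [-1/5, 4/5, -1/3, -2/15] . (h_s_1, h_s_3, h_s_4, h_s_5) = 1
  [-1/15, -2/5, 4/5, -4/15] . (h_s_1, h_s_3, h_s_4, h_s_5) = 1
  [-4/15, -1/3, -4/15, 14/15] . (h_s_1, h_s_3, h_s_4, h_s_5) = 1

Solving yields:
  h_s_1 = 46305/3763
  h_s_3 = 42555/3763
  h_s_4 = 44940/3763
  h_s_5 = 45300/3763

Starting state is s_5, so the expected hitting time is h_s_5 = 45300/3763.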